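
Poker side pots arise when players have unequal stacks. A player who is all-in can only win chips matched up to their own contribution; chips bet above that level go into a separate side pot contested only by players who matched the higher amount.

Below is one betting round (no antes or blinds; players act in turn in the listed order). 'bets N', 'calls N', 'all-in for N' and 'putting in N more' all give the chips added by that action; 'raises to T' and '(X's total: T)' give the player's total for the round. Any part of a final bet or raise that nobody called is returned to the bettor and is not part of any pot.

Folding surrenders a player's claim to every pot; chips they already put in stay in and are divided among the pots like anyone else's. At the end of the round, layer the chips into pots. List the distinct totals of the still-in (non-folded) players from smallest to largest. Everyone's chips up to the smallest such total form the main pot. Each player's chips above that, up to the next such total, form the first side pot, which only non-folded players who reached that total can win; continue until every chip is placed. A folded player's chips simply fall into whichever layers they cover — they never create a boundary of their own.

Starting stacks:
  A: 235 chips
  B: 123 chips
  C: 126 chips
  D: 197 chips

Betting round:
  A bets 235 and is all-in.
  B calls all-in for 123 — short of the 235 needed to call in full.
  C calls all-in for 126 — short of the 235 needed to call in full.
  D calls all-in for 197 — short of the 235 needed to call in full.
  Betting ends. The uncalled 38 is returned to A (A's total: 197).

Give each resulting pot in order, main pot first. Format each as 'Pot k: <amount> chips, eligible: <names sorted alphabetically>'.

Pot 1: 492 chips, eligible: A, B, C, D
Pot 2: 9 chips, eligible: A, C, D
Pot 3: 142 chips, eligible: A, D

Derivation:
Contributions (after 38 returned to A): A=197, B=123, C=126, D=197
Pot levels (distinct totals of non-folded players): 123, 126, 197
Layer 1-123: 123 each from A, B, C, D = 123*4 = 492 chips; eligible A, B, C, D
Layer 124-126: 3 each from A, C, D = 3*3 = 9 chips; eligible A, C, D
Layer 127-197: 71 each from A, D = 71*2 = 142 chips; eligible A, D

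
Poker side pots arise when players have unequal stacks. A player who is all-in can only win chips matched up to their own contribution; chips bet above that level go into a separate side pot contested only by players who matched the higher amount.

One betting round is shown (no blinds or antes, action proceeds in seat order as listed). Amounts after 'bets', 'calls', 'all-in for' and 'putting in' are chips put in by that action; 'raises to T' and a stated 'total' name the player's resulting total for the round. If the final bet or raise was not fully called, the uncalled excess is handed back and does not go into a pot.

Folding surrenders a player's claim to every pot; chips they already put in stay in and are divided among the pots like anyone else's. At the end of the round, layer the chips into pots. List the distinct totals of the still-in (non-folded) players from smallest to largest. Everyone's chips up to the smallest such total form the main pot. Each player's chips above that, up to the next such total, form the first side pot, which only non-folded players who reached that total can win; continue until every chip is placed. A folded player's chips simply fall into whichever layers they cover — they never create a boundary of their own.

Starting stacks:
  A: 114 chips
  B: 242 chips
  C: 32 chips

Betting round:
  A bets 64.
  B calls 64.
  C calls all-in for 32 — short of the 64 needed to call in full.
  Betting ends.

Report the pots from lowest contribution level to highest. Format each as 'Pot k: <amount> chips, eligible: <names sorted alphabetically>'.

Contributions: A=64, B=64, C=32
Pot levels (distinct totals of non-folded players): 32, 64
Layer 1-32: 32 each from A, B, C = 32*3 = 96 chips; eligible A, B, C
Layer 33-64: 32 each from A, B = 32*2 = 64 chips; eligible A, B

Pot 1: 96 chips, eligible: A, B, C
Pot 2: 64 chips, eligible: A, B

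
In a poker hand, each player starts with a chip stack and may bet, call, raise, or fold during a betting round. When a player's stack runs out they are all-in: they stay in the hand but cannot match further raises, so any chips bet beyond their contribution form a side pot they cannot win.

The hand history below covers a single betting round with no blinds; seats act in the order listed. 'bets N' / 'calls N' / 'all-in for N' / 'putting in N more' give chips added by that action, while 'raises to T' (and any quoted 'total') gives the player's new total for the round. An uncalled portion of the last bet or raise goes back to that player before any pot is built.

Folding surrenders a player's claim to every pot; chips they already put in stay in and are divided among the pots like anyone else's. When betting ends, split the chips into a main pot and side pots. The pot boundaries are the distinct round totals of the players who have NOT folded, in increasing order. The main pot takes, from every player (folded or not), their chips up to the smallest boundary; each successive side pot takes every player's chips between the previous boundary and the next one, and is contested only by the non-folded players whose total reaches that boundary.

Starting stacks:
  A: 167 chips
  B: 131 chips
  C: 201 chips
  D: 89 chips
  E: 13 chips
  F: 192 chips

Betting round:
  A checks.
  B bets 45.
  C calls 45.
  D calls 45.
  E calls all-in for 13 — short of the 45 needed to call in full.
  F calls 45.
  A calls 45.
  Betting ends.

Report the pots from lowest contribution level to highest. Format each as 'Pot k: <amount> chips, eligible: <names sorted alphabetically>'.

Pot 1: 78 chips, eligible: A, B, C, D, E, F
Pot 2: 160 chips, eligible: A, B, C, D, F

Derivation:
Contributions: A=45, B=45, C=45, D=45, E=13, F=45
Pot levels (distinct totals of non-folded players): 13, 45
Layer 1-13: 13 each from A, B, C, D, E, F = 13*6 = 78 chips; eligible A, B, C, D, E, F
Layer 14-45: 32 each from A, B, C, D, F = 32*5 = 160 chips; eligible A, B, C, D, F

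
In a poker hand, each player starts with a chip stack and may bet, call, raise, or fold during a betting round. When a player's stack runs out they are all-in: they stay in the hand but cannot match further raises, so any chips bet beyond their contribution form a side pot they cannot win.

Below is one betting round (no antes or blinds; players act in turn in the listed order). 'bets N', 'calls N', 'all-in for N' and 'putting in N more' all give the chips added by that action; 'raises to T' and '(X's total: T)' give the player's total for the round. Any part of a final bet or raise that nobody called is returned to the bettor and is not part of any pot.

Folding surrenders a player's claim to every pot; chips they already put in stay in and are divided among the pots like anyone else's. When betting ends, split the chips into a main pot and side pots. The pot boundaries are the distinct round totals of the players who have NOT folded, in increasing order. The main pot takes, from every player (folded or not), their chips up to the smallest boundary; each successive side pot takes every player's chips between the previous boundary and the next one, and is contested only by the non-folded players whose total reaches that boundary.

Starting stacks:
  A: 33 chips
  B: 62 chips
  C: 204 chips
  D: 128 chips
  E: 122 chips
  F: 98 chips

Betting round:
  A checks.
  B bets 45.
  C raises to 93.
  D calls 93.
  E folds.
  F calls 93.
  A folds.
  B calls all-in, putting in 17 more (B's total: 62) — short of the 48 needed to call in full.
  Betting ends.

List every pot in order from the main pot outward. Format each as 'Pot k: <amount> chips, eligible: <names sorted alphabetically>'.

Pot 1: 248 chips, eligible: B, C, D, F
Pot 2: 93 chips, eligible: C, D, F

Derivation:
Contributions: B=62, C=93, D=93, F=93
Folded: A, E
Pot levels (distinct totals of non-folded players): 62, 93
Layer 1-62: 62 each from B, C, D, F = 62*4 = 248 chips; eligible B, C, D, F
Layer 63-93: 31 each from C, D, F = 31*3 = 93 chips; eligible C, D, F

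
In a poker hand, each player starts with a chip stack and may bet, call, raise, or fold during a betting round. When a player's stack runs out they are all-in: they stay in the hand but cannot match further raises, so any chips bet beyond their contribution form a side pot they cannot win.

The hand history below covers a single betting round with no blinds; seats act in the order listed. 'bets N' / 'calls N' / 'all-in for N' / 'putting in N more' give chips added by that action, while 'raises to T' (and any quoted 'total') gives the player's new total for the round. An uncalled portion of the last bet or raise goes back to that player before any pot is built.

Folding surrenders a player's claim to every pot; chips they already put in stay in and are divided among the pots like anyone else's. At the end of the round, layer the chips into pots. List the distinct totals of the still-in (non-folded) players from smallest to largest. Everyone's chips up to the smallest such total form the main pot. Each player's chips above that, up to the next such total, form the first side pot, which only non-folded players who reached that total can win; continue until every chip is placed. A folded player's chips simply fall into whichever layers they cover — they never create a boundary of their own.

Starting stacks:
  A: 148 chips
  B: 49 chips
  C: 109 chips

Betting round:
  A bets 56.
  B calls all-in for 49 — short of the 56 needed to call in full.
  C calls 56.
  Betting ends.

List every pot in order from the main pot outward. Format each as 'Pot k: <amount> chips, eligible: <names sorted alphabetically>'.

Pot 1: 147 chips, eligible: A, B, C
Pot 2: 14 chips, eligible: A, C

Derivation:
Contributions: A=56, B=49, C=56
Pot levels (distinct totals of non-folded players): 49, 56
Layer 1-49: 49 each from A, B, C = 49*3 = 147 chips; eligible A, B, C
Layer 50-56: 7 each from A, C = 7*2 = 14 chips; eligible A, C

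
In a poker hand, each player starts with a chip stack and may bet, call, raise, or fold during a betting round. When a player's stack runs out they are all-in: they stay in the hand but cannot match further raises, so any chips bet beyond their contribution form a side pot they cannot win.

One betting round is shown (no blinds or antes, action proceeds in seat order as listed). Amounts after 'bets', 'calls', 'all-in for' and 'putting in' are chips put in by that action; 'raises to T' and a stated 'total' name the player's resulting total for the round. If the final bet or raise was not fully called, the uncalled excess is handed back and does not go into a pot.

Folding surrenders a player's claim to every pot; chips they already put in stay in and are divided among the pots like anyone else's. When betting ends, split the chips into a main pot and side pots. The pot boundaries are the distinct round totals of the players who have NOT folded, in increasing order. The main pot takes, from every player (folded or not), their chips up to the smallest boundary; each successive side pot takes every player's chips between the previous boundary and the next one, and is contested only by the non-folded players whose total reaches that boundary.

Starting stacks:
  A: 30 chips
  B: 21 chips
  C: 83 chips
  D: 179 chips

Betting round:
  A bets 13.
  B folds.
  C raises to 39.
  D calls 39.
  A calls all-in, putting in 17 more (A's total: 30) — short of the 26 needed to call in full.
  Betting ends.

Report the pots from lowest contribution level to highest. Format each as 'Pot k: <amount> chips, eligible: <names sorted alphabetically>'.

Pot 1: 90 chips, eligible: A, C, D
Pot 2: 18 chips, eligible: C, D

Derivation:
Contributions: A=30, C=39, D=39
Folded: B
Pot levels (distinct totals of non-folded players): 30, 39
Layer 1-30: 30 each from A, C, D = 30*3 = 90 chips; eligible A, C, D
Layer 31-39: 9 each from C, D = 9*2 = 18 chips; eligible C, D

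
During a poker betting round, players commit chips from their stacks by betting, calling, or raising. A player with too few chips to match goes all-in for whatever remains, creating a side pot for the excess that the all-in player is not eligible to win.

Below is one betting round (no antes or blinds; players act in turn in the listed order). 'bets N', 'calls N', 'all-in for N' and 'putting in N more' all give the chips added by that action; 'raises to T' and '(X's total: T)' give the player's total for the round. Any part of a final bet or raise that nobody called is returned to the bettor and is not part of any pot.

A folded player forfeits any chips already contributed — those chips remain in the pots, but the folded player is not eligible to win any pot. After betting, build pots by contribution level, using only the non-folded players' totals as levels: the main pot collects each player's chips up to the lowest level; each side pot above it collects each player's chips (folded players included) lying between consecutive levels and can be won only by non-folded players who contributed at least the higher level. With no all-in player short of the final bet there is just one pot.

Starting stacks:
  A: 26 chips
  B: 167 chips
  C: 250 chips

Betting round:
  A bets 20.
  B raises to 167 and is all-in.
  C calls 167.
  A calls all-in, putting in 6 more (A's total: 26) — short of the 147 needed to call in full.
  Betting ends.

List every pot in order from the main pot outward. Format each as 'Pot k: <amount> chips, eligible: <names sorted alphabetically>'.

Pot 1: 78 chips, eligible: A, B, C
Pot 2: 282 chips, eligible: B, C

Derivation:
Contributions: A=26, B=167, C=167
Pot levels (distinct totals of non-folded players): 26, 167
Layer 1-26: 26 each from A, B, C = 26*3 = 78 chips; eligible A, B, C
Layer 27-167: 141 each from B, C = 141*2 = 282 chips; eligible B, C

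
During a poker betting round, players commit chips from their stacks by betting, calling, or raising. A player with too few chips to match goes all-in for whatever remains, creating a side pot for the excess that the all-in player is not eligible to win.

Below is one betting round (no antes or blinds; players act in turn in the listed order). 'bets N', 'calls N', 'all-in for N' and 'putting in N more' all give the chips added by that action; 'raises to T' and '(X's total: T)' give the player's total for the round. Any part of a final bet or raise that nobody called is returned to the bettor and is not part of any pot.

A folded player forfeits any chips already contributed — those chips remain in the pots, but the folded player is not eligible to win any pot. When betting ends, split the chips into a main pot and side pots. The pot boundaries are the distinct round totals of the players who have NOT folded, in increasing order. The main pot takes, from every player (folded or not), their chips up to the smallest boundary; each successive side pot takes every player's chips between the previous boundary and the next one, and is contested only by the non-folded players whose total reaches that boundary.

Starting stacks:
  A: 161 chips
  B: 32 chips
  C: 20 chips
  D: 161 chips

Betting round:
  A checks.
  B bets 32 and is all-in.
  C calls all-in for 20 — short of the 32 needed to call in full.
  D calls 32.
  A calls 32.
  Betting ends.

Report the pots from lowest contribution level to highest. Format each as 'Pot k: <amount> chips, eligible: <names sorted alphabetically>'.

Contributions: A=32, B=32, C=20, D=32
Pot levels (distinct totals of non-folded players): 20, 32
Layer 1-20: 20 each from A, B, C, D = 20*4 = 80 chips; eligible A, B, C, D
Layer 21-32: 12 each from A, B, D = 12*3 = 36 chips; eligible A, B, D

Pot 1: 80 chips, eligible: A, B, C, D
Pot 2: 36 chips, eligible: A, B, D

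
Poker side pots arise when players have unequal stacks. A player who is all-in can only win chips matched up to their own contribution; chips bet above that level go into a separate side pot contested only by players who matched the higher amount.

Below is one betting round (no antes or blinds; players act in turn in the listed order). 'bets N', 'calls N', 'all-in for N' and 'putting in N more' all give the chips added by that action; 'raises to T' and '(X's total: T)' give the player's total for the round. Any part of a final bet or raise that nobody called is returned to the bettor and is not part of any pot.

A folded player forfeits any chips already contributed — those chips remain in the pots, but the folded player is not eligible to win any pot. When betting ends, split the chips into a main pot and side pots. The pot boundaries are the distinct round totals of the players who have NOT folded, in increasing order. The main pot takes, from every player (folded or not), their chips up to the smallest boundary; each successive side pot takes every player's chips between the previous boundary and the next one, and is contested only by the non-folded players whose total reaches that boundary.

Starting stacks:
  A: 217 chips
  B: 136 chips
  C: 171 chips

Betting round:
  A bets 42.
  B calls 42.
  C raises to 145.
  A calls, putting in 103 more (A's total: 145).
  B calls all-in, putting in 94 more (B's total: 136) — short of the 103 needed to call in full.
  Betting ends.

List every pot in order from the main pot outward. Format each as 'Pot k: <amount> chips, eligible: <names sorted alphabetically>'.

Pot 1: 408 chips, eligible: A, B, C
Pot 2: 18 chips, eligible: A, C

Derivation:
Contributions: A=145, B=136, C=145
Pot levels (distinct totals of non-folded players): 136, 145
Layer 1-136: 136 each from A, B, C = 136*3 = 408 chips; eligible A, B, C
Layer 137-145: 9 each from A, C = 9*2 = 18 chips; eligible A, C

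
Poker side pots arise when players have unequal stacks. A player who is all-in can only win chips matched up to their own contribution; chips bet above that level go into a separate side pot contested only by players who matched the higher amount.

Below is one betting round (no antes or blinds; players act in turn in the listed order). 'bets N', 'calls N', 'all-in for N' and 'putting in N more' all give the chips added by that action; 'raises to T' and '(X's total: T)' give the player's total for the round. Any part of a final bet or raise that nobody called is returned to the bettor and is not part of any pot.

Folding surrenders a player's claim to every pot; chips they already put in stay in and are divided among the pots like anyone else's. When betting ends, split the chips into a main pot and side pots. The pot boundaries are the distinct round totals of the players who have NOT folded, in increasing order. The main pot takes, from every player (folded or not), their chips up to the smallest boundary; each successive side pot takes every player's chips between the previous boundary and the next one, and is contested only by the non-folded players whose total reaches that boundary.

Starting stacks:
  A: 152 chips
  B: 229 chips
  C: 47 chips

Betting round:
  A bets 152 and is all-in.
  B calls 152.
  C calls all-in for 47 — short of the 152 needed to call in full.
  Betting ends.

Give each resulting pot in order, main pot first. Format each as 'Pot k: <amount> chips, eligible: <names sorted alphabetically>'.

Pot 1: 141 chips, eligible: A, B, C
Pot 2: 210 chips, eligible: A, B

Derivation:
Contributions: A=152, B=152, C=47
Pot levels (distinct totals of non-folded players): 47, 152
Layer 1-47: 47 each from A, B, C = 47*3 = 141 chips; eligible A, B, C
Layer 48-152: 105 each from A, B = 105*2 = 210 chips; eligible A, B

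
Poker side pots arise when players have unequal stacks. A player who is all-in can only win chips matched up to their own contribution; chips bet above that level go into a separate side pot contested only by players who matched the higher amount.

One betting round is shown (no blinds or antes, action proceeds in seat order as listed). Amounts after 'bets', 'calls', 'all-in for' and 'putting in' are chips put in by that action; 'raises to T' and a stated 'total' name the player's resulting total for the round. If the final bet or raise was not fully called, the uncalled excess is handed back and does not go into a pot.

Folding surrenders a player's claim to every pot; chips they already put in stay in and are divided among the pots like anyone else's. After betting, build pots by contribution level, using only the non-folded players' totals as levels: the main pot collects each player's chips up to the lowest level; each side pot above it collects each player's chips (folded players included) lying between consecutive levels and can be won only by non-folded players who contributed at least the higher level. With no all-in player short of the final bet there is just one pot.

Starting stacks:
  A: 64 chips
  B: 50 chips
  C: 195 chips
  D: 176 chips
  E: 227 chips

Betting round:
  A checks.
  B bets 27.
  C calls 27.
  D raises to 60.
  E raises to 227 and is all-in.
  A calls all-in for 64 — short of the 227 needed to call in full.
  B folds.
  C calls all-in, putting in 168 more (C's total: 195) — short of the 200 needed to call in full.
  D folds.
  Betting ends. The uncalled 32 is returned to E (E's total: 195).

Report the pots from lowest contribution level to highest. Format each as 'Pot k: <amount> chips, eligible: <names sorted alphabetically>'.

Pot 1: 279 chips, eligible: A, C, E
Pot 2: 262 chips, eligible: C, E

Derivation:
Contributions (after 32 returned to E): A=64, B=27, C=195, D=60, E=195
Folded: B, D
Pot levels (distinct totals of non-folded players): 64, 195
Layer 1-64: A 64 + B 27 + C 64 + D 60 + E 64 = 279 chips; eligible A, C, E
Layer 65-195: 131 each from C, E = 131*2 = 262 chips; eligible C, E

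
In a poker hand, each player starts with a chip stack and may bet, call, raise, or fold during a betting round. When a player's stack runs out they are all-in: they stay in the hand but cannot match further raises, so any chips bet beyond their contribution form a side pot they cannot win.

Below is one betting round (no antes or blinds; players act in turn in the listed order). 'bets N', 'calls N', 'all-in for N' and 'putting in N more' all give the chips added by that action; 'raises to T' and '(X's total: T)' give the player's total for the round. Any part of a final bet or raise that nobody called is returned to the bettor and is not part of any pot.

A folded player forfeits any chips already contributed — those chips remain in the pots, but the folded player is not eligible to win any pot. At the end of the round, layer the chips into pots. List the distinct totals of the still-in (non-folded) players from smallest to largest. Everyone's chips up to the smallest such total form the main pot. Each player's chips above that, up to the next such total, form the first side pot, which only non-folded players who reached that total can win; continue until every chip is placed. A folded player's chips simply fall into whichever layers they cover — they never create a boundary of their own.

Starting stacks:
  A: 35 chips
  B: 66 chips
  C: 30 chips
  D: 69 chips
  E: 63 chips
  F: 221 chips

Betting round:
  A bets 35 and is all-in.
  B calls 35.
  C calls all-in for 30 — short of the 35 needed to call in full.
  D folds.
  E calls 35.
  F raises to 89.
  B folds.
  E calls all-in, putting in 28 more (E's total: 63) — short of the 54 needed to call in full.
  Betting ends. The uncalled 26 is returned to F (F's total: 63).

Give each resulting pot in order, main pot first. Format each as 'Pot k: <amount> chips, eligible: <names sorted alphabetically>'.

Pot 1: 150 chips, eligible: A, C, E, F
Pot 2: 20 chips, eligible: A, E, F
Pot 3: 56 chips, eligible: E, F

Derivation:
Contributions (after 26 returned to F): A=35, B=35, C=30, E=63, F=63
Folded: B, D
Pot levels (distinct totals of non-folded players): 30, 35, 63
Layer 1-30: 30 each from A, B, C, E, F = 30*5 = 150 chips; eligible A, C, E, F
Layer 31-35: 5 each from A, B, E, F = 5*4 = 20 chips; eligible A, E, F
Layer 36-63: 28 each from E, F = 28*2 = 56 chips; eligible E, F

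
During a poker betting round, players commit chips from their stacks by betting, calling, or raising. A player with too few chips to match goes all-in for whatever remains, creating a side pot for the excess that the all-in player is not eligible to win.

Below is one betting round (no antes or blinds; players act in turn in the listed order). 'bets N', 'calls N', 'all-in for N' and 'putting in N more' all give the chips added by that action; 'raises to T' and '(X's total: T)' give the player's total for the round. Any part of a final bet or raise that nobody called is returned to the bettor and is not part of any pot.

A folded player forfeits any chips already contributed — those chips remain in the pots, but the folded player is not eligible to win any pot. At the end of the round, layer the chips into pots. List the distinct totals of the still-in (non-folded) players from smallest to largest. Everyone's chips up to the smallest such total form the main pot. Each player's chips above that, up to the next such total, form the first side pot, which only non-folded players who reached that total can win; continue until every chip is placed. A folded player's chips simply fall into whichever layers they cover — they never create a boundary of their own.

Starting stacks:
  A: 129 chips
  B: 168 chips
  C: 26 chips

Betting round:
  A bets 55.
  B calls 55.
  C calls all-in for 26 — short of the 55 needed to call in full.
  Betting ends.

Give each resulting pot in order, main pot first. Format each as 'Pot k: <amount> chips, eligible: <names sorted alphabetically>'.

Contributions: A=55, B=55, C=26
Pot levels (distinct totals of non-folded players): 26, 55
Layer 1-26: 26 each from A, B, C = 26*3 = 78 chips; eligible A, B, C
Layer 27-55: 29 each from A, B = 29*2 = 58 chips; eligible A, B

Pot 1: 78 chips, eligible: A, B, C
Pot 2: 58 chips, eligible: A, B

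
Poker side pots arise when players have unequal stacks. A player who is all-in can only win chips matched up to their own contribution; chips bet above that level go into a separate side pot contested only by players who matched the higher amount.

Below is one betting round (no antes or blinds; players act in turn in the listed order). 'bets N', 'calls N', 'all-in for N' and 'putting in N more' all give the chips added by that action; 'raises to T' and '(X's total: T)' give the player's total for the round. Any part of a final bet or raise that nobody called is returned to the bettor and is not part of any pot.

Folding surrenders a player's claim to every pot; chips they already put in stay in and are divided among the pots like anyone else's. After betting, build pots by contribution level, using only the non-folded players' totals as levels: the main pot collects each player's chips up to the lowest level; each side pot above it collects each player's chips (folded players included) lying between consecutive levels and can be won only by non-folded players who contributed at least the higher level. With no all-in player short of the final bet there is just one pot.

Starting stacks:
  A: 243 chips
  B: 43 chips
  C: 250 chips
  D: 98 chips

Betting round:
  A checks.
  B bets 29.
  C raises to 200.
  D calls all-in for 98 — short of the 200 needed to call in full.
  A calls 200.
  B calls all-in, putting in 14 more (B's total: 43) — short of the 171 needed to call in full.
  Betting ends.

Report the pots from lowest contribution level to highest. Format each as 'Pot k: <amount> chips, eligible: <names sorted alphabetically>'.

Contributions: A=200, B=43, C=200, D=98
Pot levels (distinct totals of non-folded players): 43, 98, 200
Layer 1-43: 43 each from A, B, C, D = 43*4 = 172 chips; eligible A, B, C, D
Layer 44-98: 55 each from A, C, D = 55*3 = 165 chips; eligible A, C, D
Layer 99-200: 102 each from A, C = 102*2 = 204 chips; eligible A, C

Pot 1: 172 chips, eligible: A, B, C, D
Pot 2: 165 chips, eligible: A, C, D
Pot 3: 204 chips, eligible: A, C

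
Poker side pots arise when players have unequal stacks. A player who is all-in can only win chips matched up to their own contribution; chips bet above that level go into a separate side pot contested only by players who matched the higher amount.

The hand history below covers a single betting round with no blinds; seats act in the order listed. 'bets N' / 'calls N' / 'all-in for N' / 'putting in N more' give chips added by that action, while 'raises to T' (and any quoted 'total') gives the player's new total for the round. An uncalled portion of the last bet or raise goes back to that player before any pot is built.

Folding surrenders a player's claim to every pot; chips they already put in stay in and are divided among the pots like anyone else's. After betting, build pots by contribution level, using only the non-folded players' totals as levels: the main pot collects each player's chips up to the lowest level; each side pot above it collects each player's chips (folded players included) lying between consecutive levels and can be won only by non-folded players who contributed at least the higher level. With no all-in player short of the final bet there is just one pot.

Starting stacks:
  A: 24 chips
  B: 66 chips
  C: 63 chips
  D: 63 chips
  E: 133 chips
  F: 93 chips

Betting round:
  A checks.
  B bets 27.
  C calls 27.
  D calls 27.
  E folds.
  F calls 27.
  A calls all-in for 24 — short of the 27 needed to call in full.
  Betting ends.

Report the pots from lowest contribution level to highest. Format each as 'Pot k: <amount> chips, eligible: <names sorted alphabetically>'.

Pot 1: 120 chips, eligible: A, B, C, D, F
Pot 2: 12 chips, eligible: B, C, D, F

Derivation:
Contributions: A=24, B=27, C=27, D=27, F=27
Folded: E
Pot levels (distinct totals of non-folded players): 24, 27
Layer 1-24: 24 each from A, B, C, D, F = 24*5 = 120 chips; eligible A, B, C, D, F
Layer 25-27: 3 each from B, C, D, F = 3*4 = 12 chips; eligible B, C, D, F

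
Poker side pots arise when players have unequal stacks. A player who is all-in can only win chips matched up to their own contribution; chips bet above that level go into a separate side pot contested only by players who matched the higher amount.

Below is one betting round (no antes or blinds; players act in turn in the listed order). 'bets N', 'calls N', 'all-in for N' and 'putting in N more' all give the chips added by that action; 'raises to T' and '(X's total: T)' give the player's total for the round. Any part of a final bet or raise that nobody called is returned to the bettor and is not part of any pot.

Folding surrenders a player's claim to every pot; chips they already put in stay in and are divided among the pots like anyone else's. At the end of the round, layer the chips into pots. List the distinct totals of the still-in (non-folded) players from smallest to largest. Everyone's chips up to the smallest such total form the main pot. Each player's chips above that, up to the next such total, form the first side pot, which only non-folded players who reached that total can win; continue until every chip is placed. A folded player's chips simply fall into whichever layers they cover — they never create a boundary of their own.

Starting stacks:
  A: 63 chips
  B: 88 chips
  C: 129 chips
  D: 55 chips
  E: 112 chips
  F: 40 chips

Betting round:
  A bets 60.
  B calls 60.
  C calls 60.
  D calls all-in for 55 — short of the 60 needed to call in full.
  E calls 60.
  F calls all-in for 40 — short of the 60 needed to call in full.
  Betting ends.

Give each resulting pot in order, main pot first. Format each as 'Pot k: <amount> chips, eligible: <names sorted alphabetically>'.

Contributions: A=60, B=60, C=60, D=55, E=60, F=40
Pot levels (distinct totals of non-folded players): 40, 55, 60
Layer 1-40: 40 each from A, B, C, D, E, F = 40*6 = 240 chips; eligible A, B, C, D, E, F
Layer 41-55: 15 each from A, B, C, D, E = 15*5 = 75 chips; eligible A, B, C, D, E
Layer 56-60: 5 each from A, B, C, E = 5*4 = 20 chips; eligible A, B, C, E

Pot 1: 240 chips, eligible: A, B, C, D, E, F
Pot 2: 75 chips, eligible: A, B, C, D, E
Pot 3: 20 chips, eligible: A, B, C, E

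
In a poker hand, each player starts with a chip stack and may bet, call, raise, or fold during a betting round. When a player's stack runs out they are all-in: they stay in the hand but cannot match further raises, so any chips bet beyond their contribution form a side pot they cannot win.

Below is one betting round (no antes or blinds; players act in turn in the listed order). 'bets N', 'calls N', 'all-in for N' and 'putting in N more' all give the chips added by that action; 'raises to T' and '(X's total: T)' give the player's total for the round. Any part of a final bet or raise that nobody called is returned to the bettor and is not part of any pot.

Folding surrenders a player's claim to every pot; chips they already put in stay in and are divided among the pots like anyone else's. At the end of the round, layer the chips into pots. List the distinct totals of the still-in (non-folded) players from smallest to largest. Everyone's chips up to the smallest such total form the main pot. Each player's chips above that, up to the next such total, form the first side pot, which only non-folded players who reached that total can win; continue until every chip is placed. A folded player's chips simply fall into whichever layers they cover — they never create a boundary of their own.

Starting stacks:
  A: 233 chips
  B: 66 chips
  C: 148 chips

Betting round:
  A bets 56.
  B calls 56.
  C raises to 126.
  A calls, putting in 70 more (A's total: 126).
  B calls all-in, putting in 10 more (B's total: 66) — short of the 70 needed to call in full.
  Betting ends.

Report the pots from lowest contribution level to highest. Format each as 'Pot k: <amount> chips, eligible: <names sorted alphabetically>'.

Contributions: A=126, B=66, C=126
Pot levels (distinct totals of non-folded players): 66, 126
Layer 1-66: 66 each from A, B, C = 66*3 = 198 chips; eligible A, B, C
Layer 67-126: 60 each from A, C = 60*2 = 120 chips; eligible A, C

Pot 1: 198 chips, eligible: A, B, C
Pot 2: 120 chips, eligible: A, C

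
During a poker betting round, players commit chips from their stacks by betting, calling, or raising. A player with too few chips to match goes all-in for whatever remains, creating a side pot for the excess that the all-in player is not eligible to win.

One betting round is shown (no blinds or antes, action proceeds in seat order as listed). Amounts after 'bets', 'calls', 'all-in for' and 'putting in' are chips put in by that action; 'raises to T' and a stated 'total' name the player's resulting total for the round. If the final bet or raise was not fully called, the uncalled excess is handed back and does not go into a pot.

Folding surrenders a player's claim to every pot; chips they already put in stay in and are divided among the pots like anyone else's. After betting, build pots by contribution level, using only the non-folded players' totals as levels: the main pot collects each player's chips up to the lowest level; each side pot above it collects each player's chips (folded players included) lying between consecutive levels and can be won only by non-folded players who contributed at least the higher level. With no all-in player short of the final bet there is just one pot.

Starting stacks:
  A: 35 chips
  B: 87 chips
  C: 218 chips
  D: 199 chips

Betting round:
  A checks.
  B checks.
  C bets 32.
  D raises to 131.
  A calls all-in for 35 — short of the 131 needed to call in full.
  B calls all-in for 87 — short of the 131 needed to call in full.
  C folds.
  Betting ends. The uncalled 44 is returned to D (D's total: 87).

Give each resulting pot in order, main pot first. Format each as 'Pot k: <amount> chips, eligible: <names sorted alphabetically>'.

Pot 1: 137 chips, eligible: A, B, D
Pot 2: 104 chips, eligible: B, D

Derivation:
Contributions (after 44 returned to D): A=35, B=87, C=32, D=87
Folded: C
Pot levels (distinct totals of non-folded players): 35, 87
Layer 1-35: A 35 + B 35 + C 32 + D 35 = 137 chips; eligible A, B, D
Layer 36-87: 52 each from B, D = 52*2 = 104 chips; eligible B, D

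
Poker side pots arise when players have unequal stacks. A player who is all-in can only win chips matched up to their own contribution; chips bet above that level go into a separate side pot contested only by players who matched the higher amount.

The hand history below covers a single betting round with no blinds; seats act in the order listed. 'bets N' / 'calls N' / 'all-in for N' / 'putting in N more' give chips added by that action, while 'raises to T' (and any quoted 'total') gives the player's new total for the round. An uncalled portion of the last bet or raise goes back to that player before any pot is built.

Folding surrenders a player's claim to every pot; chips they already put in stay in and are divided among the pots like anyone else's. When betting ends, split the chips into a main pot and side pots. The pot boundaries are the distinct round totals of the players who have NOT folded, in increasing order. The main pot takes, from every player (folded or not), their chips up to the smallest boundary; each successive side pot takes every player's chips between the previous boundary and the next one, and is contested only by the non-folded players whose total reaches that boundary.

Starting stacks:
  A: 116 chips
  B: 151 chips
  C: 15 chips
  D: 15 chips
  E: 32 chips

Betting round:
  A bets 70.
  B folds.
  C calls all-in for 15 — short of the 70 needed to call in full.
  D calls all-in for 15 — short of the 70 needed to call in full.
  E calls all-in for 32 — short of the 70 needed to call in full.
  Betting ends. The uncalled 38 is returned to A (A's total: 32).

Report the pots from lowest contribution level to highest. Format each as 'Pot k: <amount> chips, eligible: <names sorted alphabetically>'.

Contributions (after 38 returned to A): A=32, C=15, D=15, E=32
Folded: B
Pot levels (distinct totals of non-folded players): 15, 32
Layer 1-15: 15 each from A, C, D, E = 15*4 = 60 chips; eligible A, C, D, E
Layer 16-32: 17 each from A, E = 17*2 = 34 chips; eligible A, E

Pot 1: 60 chips, eligible: A, C, D, E
Pot 2: 34 chips, eligible: A, E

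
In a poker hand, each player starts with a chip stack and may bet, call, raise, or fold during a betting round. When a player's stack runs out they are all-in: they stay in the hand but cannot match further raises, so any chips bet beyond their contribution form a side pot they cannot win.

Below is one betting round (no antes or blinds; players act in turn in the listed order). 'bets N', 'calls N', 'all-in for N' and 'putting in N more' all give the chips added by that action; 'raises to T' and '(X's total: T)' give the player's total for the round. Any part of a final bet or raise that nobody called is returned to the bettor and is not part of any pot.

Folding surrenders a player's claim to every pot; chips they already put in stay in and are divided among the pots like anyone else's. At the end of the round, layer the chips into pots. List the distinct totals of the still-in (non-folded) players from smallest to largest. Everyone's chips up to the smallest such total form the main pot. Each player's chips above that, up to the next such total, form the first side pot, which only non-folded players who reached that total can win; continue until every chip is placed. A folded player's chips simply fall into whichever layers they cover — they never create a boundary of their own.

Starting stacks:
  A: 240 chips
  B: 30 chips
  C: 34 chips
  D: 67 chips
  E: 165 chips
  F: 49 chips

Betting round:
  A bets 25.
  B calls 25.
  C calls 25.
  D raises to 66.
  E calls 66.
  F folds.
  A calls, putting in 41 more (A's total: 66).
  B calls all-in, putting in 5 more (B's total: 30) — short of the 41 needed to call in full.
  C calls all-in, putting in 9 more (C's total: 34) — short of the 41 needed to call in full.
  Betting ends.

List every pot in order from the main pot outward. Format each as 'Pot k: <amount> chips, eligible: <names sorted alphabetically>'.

Contributions: A=66, B=30, C=34, D=66, E=66
Folded: F
Pot levels (distinct totals of non-folded players): 30, 34, 66
Layer 1-30: 30 each from A, B, C, D, E = 30*5 = 150 chips; eligible A, B, C, D, E
Layer 31-34: 4 each from A, C, D, E = 4*4 = 16 chips; eligible A, C, D, E
Layer 35-66: 32 each from A, D, E = 32*3 = 96 chips; eligible A, D, E

Pot 1: 150 chips, eligible: A, B, C, D, E
Pot 2: 16 chips, eligible: A, C, D, E
Pot 3: 96 chips, eligible: A, D, E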